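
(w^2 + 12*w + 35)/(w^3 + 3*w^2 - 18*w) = (w^2 + 12*w + 35)/(w*(w^2 + 3*w - 18))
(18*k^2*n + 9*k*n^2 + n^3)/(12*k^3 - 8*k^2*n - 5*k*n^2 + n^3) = n*(18*k^2 + 9*k*n + n^2)/(12*k^3 - 8*k^2*n - 5*k*n^2 + n^3)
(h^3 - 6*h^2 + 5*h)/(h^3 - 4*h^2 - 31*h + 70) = h*(h^2 - 6*h + 5)/(h^3 - 4*h^2 - 31*h + 70)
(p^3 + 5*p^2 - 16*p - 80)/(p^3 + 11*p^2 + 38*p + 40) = (p - 4)/(p + 2)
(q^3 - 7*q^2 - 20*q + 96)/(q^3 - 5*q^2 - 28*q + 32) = (q - 3)/(q - 1)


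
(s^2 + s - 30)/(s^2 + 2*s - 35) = (s + 6)/(s + 7)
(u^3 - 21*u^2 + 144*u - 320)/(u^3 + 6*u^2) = (u^3 - 21*u^2 + 144*u - 320)/(u^2*(u + 6))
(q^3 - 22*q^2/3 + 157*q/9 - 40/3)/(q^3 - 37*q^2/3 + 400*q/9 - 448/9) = (3*q^2 - 14*q + 15)/(3*q^2 - 29*q + 56)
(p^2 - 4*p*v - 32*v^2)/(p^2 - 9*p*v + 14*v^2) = (p^2 - 4*p*v - 32*v^2)/(p^2 - 9*p*v + 14*v^2)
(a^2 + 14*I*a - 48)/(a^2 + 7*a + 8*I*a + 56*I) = (a + 6*I)/(a + 7)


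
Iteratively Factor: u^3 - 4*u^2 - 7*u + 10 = (u - 1)*(u^2 - 3*u - 10) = (u - 1)*(u + 2)*(u - 5)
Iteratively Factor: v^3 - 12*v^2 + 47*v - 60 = (v - 5)*(v^2 - 7*v + 12) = (v - 5)*(v - 3)*(v - 4)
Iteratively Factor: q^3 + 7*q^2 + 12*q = (q + 3)*(q^2 + 4*q) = q*(q + 3)*(q + 4)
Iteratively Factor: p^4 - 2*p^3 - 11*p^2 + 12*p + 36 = (p + 2)*(p^3 - 4*p^2 - 3*p + 18) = (p - 3)*(p + 2)*(p^2 - p - 6) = (p - 3)^2*(p + 2)*(p + 2)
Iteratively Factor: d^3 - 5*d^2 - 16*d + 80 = (d - 4)*(d^2 - d - 20) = (d - 5)*(d - 4)*(d + 4)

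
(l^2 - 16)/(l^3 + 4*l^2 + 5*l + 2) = (l^2 - 16)/(l^3 + 4*l^2 + 5*l + 2)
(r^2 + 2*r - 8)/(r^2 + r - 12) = (r - 2)/(r - 3)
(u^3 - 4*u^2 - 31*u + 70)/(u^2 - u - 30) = (u^2 - 9*u + 14)/(u - 6)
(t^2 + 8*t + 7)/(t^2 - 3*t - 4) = (t + 7)/(t - 4)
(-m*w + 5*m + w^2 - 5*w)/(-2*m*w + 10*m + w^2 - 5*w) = (-m + w)/(-2*m + w)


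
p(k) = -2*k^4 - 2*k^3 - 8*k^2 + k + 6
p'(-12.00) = 13153.00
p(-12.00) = -39174.00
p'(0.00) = 1.00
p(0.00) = 6.00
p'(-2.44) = 120.53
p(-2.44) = -85.91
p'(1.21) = -41.32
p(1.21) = -12.33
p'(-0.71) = 12.20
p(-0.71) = 1.46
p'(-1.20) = 25.38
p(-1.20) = -7.41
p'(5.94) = -1982.42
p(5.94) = -3179.36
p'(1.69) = -81.79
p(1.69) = -41.13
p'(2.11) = -134.62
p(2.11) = -85.94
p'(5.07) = -1276.94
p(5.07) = -1776.70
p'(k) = -8*k^3 - 6*k^2 - 16*k + 1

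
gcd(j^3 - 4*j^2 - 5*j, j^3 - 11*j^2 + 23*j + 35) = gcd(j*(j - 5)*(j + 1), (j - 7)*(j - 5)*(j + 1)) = j^2 - 4*j - 5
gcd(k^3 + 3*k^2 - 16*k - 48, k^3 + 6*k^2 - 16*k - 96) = k^2 - 16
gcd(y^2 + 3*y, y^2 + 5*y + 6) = y + 3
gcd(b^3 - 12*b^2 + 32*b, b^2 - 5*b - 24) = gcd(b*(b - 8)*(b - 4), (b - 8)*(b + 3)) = b - 8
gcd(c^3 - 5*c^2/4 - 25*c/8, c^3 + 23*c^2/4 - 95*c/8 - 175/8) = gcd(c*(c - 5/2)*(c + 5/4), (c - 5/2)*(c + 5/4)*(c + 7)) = c^2 - 5*c/4 - 25/8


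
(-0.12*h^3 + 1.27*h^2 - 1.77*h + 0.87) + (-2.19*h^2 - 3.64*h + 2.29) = -0.12*h^3 - 0.92*h^2 - 5.41*h + 3.16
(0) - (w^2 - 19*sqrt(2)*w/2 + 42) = -w^2 + 19*sqrt(2)*w/2 - 42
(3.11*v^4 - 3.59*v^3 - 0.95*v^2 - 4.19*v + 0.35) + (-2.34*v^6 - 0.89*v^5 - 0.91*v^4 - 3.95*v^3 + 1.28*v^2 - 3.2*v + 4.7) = -2.34*v^6 - 0.89*v^5 + 2.2*v^4 - 7.54*v^3 + 0.33*v^2 - 7.39*v + 5.05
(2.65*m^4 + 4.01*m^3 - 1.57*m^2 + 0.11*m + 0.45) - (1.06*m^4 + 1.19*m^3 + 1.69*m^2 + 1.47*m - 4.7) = 1.59*m^4 + 2.82*m^3 - 3.26*m^2 - 1.36*m + 5.15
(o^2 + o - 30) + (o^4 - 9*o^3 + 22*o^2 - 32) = o^4 - 9*o^3 + 23*o^2 + o - 62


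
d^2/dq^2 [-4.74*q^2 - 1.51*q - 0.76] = -9.48000000000000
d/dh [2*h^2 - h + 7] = 4*h - 1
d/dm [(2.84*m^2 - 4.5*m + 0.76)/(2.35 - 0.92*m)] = (-2.6128*m^2 + 13.348*m - 9.8758)/(0.8464*m^2 - 4.324*m + 5.5225)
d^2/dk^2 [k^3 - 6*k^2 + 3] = 6*k - 12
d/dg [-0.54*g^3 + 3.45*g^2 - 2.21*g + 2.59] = -1.62*g^2 + 6.9*g - 2.21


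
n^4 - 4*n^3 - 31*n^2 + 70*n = n*(n - 7)*(n - 2)*(n + 5)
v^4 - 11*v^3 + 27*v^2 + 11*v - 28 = (v - 7)*(v - 4)*(v - 1)*(v + 1)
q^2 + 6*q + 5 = (q + 1)*(q + 5)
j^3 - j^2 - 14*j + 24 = (j - 3)*(j - 2)*(j + 4)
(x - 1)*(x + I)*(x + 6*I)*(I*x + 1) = I*x^4 - 6*x^3 - I*x^3 + 6*x^2 + I*x^2 - 6*x - I*x + 6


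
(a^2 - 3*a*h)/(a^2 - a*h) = (a - 3*h)/(a - h)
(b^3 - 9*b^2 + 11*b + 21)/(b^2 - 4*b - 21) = (b^2 - 2*b - 3)/(b + 3)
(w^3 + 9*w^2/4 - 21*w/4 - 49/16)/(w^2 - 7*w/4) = w + 4 + 7/(4*w)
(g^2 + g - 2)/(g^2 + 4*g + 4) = (g - 1)/(g + 2)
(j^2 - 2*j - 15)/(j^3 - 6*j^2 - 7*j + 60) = 1/(j - 4)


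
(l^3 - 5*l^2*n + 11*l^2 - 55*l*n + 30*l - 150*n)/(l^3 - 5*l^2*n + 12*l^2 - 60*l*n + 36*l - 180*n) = (l + 5)/(l + 6)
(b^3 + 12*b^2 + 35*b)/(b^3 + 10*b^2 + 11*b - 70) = b/(b - 2)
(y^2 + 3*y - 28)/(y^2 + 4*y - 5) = (y^2 + 3*y - 28)/(y^2 + 4*y - 5)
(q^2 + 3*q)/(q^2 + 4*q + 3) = q/(q + 1)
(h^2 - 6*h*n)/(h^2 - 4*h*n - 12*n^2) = h/(h + 2*n)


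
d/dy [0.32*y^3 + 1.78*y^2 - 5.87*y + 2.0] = 0.96*y^2 + 3.56*y - 5.87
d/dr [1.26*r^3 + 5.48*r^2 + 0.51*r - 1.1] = 3.78*r^2 + 10.96*r + 0.51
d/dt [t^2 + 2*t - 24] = 2*t + 2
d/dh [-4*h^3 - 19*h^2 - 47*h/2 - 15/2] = -12*h^2 - 38*h - 47/2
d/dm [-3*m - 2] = -3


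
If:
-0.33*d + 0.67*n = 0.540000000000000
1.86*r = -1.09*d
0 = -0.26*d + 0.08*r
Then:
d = 0.00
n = 0.81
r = 0.00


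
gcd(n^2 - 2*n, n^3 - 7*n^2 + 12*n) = n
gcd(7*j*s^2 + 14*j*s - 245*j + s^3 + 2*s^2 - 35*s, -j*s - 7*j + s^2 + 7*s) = s + 7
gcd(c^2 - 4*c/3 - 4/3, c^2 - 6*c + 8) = c - 2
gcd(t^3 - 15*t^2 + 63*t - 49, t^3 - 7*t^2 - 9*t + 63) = t - 7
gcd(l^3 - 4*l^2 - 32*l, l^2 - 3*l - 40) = l - 8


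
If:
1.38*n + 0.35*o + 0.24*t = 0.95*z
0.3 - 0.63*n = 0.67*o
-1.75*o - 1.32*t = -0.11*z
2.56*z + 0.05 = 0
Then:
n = -0.02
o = 0.47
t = -0.63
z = -0.02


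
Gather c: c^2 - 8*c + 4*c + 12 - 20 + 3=c^2 - 4*c - 5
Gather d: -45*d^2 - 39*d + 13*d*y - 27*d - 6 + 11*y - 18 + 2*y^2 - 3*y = -45*d^2 + d*(13*y - 66) + 2*y^2 + 8*y - 24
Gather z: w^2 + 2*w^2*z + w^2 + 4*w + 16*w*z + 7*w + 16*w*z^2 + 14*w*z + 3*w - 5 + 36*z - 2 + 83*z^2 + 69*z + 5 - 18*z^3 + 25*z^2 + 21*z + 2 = 2*w^2 + 14*w - 18*z^3 + z^2*(16*w + 108) + z*(2*w^2 + 30*w + 126)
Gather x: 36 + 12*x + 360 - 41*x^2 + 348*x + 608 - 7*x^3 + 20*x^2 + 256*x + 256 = -7*x^3 - 21*x^2 + 616*x + 1260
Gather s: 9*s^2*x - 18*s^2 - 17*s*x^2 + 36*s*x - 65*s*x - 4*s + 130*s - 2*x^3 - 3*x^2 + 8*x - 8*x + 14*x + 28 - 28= s^2*(9*x - 18) + s*(-17*x^2 - 29*x + 126) - 2*x^3 - 3*x^2 + 14*x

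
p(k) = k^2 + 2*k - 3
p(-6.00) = 21.00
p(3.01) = 12.08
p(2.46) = 7.97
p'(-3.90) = -5.80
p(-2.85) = -0.58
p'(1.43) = 4.86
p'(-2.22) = -2.44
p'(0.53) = 3.06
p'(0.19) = 2.38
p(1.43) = 1.90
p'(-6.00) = -10.00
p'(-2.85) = -3.70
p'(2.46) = 6.92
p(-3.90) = 4.41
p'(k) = 2*k + 2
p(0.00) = -3.00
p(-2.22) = -2.51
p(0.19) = -2.58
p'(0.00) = 2.00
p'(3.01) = 8.02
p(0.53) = -1.66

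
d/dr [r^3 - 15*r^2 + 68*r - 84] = 3*r^2 - 30*r + 68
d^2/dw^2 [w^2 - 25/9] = 2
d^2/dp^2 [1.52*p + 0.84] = 0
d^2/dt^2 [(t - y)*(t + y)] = 2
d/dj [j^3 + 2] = 3*j^2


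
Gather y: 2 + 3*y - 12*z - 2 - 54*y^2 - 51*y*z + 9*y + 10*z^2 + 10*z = -54*y^2 + y*(12 - 51*z) + 10*z^2 - 2*z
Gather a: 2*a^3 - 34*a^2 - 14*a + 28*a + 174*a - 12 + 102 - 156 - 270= 2*a^3 - 34*a^2 + 188*a - 336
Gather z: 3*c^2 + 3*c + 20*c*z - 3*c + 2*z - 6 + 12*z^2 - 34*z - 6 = 3*c^2 + 12*z^2 + z*(20*c - 32) - 12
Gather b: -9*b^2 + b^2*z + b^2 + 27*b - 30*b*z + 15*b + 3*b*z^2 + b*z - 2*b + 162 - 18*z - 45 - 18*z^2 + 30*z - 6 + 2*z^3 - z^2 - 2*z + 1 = b^2*(z - 8) + b*(3*z^2 - 29*z + 40) + 2*z^3 - 19*z^2 + 10*z + 112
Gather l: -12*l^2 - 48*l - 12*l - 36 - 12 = -12*l^2 - 60*l - 48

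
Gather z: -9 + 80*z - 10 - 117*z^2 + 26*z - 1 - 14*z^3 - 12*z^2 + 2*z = -14*z^3 - 129*z^2 + 108*z - 20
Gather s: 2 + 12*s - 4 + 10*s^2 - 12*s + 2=10*s^2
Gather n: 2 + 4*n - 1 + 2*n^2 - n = 2*n^2 + 3*n + 1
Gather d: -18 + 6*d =6*d - 18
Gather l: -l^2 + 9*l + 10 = -l^2 + 9*l + 10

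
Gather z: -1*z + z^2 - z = z^2 - 2*z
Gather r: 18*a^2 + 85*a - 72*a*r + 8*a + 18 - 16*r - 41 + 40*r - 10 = 18*a^2 + 93*a + r*(24 - 72*a) - 33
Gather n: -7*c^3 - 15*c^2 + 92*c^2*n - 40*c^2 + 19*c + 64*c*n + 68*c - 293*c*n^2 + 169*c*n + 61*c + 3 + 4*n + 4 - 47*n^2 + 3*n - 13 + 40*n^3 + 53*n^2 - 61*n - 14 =-7*c^3 - 55*c^2 + 148*c + 40*n^3 + n^2*(6 - 293*c) + n*(92*c^2 + 233*c - 54) - 20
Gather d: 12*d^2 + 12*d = 12*d^2 + 12*d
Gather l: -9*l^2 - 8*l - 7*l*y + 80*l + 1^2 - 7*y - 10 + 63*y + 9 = -9*l^2 + l*(72 - 7*y) + 56*y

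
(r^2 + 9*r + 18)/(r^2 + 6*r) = (r + 3)/r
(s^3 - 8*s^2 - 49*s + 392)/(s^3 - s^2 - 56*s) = (s - 7)/s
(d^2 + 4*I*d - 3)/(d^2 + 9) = (d + I)/(d - 3*I)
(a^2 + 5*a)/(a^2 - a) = (a + 5)/(a - 1)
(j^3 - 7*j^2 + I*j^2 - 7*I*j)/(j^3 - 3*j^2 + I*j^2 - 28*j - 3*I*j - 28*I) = j/(j + 4)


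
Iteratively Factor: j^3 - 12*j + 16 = (j - 2)*(j^2 + 2*j - 8) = (j - 2)*(j + 4)*(j - 2)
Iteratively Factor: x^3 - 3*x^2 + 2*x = (x - 2)*(x^2 - x) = x*(x - 2)*(x - 1)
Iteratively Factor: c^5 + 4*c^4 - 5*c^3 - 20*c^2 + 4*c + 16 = (c - 1)*(c^4 + 5*c^3 - 20*c - 16) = (c - 2)*(c - 1)*(c^3 + 7*c^2 + 14*c + 8) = (c - 2)*(c - 1)*(c + 2)*(c^2 + 5*c + 4) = (c - 2)*(c - 1)*(c + 1)*(c + 2)*(c + 4)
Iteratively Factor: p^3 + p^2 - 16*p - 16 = (p + 4)*(p^2 - 3*p - 4) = (p + 1)*(p + 4)*(p - 4)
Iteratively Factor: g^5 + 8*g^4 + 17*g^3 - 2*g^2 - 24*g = (g + 2)*(g^4 + 6*g^3 + 5*g^2 - 12*g) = g*(g + 2)*(g^3 + 6*g^2 + 5*g - 12) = g*(g + 2)*(g + 3)*(g^2 + 3*g - 4) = g*(g + 2)*(g + 3)*(g + 4)*(g - 1)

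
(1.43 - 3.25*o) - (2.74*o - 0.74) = 2.17 - 5.99*o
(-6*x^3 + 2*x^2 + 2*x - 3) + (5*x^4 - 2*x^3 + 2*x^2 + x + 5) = 5*x^4 - 8*x^3 + 4*x^2 + 3*x + 2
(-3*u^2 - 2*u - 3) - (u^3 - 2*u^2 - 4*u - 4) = -u^3 - u^2 + 2*u + 1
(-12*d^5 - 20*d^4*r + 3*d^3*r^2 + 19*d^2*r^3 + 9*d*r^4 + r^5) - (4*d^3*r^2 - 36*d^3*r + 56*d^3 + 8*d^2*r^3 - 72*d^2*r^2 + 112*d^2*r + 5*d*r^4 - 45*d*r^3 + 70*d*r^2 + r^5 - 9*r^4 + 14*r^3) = -12*d^5 - 20*d^4*r - d^3*r^2 + 36*d^3*r - 56*d^3 + 11*d^2*r^3 + 72*d^2*r^2 - 112*d^2*r + 4*d*r^4 + 45*d*r^3 - 70*d*r^2 + 9*r^4 - 14*r^3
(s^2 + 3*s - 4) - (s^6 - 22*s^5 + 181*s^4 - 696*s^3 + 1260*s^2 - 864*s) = -s^6 + 22*s^5 - 181*s^4 + 696*s^3 - 1259*s^2 + 867*s - 4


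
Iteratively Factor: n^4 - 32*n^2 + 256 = (n - 4)*(n^3 + 4*n^2 - 16*n - 64) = (n - 4)*(n + 4)*(n^2 - 16) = (n - 4)*(n + 4)^2*(n - 4)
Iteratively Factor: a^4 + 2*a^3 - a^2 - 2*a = (a + 1)*(a^3 + a^2 - 2*a) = (a - 1)*(a + 1)*(a^2 + 2*a) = (a - 1)*(a + 1)*(a + 2)*(a)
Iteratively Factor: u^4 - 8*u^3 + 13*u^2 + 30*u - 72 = (u - 3)*(u^3 - 5*u^2 - 2*u + 24) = (u - 4)*(u - 3)*(u^2 - u - 6) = (u - 4)*(u - 3)*(u + 2)*(u - 3)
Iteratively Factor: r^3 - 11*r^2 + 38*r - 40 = (r - 2)*(r^2 - 9*r + 20) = (r - 4)*(r - 2)*(r - 5)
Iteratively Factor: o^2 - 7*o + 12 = (o - 4)*(o - 3)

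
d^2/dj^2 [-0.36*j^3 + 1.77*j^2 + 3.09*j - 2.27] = 3.54 - 2.16*j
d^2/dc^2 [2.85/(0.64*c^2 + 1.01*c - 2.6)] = (-2.33472*c^2 - 3.68448*c + 2.85*(1.28*c + 1.01)*(2.56*c + 2.02) + 9.4848)/(0.64*c^2 + 1.01*c - 2.6)^3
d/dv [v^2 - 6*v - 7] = 2*v - 6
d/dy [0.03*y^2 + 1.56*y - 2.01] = 0.06*y + 1.56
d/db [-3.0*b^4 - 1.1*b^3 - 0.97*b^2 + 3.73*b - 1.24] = -12.0*b^3 - 3.3*b^2 - 1.94*b + 3.73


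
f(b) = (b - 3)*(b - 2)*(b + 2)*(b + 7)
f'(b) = (b - 3)*(b - 2)*(b + 2) + (b - 3)*(b - 2)*(b + 7) + (b - 3)*(b + 2)*(b + 7) + (b - 2)*(b + 2)*(b + 7)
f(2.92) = -3.59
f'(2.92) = 39.91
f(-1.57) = 38.09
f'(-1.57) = 76.60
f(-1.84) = 15.34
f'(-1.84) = 91.71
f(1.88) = 4.63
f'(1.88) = -41.01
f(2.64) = -10.31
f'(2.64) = 9.23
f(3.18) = 11.20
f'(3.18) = 74.98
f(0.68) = 63.03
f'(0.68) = -43.19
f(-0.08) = 85.12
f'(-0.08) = -11.93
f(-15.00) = 31824.00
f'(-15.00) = -10066.00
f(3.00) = 0.00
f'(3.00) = 50.00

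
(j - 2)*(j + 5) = j^2 + 3*j - 10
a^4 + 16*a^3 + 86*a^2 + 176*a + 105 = (a + 1)*(a + 3)*(a + 5)*(a + 7)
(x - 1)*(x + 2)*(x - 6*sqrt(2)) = x^3 - 6*sqrt(2)*x^2 + x^2 - 6*sqrt(2)*x - 2*x + 12*sqrt(2)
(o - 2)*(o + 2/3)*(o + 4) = o^3 + 8*o^2/3 - 20*o/3 - 16/3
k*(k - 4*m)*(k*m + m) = k^3*m - 4*k^2*m^2 + k^2*m - 4*k*m^2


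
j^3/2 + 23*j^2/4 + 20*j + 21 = (j/2 + 1)*(j + 7/2)*(j + 6)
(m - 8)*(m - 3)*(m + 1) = m^3 - 10*m^2 + 13*m + 24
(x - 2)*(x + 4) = x^2 + 2*x - 8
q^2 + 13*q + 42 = (q + 6)*(q + 7)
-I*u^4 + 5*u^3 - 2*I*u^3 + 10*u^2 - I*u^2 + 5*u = u*(u + 1)*(u + 5*I)*(-I*u - I)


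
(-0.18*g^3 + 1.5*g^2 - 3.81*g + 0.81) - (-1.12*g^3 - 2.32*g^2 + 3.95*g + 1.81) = 0.94*g^3 + 3.82*g^2 - 7.76*g - 1.0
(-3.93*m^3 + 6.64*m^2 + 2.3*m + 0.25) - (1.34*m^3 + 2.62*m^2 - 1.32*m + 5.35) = -5.27*m^3 + 4.02*m^2 + 3.62*m - 5.1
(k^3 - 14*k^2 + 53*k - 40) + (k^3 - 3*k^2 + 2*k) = 2*k^3 - 17*k^2 + 55*k - 40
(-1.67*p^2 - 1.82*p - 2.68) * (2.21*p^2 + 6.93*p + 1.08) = -3.6907*p^4 - 15.5953*p^3 - 20.339*p^2 - 20.538*p - 2.8944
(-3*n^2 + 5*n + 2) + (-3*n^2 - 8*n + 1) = -6*n^2 - 3*n + 3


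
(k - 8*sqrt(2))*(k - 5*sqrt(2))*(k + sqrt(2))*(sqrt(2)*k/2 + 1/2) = sqrt(2)*k^4/2 - 23*k^3/2 + 21*sqrt(2)*k^2 + 107*k + 40*sqrt(2)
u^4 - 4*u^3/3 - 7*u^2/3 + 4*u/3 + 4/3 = (u - 2)*(u - 1)*(u + 2/3)*(u + 1)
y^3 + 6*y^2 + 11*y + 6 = (y + 1)*(y + 2)*(y + 3)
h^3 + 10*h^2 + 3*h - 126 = (h - 3)*(h + 6)*(h + 7)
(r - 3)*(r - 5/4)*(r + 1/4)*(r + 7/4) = r^4 - 9*r^3/4 - 69*r^2/16 + 361*r/64 + 105/64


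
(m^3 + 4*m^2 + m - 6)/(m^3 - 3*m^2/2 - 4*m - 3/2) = 2*(-m^3 - 4*m^2 - m + 6)/(-2*m^3 + 3*m^2 + 8*m + 3)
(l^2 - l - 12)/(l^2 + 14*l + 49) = (l^2 - l - 12)/(l^2 + 14*l + 49)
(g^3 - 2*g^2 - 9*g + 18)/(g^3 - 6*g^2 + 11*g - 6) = (g + 3)/(g - 1)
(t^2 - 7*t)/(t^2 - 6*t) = (t - 7)/(t - 6)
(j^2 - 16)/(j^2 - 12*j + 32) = (j + 4)/(j - 8)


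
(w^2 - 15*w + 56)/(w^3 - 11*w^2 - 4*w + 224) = 1/(w + 4)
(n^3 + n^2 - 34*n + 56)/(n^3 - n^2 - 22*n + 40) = (n + 7)/(n + 5)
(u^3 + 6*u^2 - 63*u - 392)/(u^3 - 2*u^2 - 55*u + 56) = (u + 7)/(u - 1)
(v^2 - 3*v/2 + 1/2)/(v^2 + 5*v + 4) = (2*v^2 - 3*v + 1)/(2*(v^2 + 5*v + 4))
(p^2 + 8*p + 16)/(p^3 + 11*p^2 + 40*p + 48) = 1/(p + 3)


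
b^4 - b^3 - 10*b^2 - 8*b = b*(b - 4)*(b + 1)*(b + 2)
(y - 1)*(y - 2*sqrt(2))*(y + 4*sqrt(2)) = y^3 - y^2 + 2*sqrt(2)*y^2 - 16*y - 2*sqrt(2)*y + 16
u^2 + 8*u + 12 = (u + 2)*(u + 6)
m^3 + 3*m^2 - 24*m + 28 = (m - 2)^2*(m + 7)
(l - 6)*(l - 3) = l^2 - 9*l + 18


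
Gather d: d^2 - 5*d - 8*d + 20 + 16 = d^2 - 13*d + 36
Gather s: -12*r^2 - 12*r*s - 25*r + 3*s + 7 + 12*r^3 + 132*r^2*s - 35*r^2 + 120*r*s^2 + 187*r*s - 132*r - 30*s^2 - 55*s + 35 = 12*r^3 - 47*r^2 - 157*r + s^2*(120*r - 30) + s*(132*r^2 + 175*r - 52) + 42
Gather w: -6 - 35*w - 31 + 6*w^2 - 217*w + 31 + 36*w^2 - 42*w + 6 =42*w^2 - 294*w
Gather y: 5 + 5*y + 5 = 5*y + 10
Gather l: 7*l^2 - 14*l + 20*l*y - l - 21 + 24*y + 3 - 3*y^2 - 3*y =7*l^2 + l*(20*y - 15) - 3*y^2 + 21*y - 18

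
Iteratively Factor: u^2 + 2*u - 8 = (u - 2)*(u + 4)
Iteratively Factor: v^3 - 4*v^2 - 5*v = (v - 5)*(v^2 + v) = (v - 5)*(v + 1)*(v)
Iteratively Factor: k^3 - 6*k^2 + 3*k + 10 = (k + 1)*(k^2 - 7*k + 10) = (k - 2)*(k + 1)*(k - 5)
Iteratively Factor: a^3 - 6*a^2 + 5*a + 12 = (a + 1)*(a^2 - 7*a + 12) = (a - 3)*(a + 1)*(a - 4)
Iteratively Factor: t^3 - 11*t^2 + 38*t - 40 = (t - 4)*(t^2 - 7*t + 10) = (t - 5)*(t - 4)*(t - 2)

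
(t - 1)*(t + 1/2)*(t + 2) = t^3 + 3*t^2/2 - 3*t/2 - 1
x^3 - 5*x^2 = x^2*(x - 5)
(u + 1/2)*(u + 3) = u^2 + 7*u/2 + 3/2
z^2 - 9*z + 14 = (z - 7)*(z - 2)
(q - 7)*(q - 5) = q^2 - 12*q + 35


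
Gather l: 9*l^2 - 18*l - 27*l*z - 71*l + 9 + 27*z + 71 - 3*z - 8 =9*l^2 + l*(-27*z - 89) + 24*z + 72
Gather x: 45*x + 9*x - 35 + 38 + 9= 54*x + 12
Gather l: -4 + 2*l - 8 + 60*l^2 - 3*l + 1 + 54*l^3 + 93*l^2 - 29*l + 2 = 54*l^3 + 153*l^2 - 30*l - 9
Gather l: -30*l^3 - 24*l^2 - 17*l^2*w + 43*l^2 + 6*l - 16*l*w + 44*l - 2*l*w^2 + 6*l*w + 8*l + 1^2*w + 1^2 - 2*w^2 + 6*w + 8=-30*l^3 + l^2*(19 - 17*w) + l*(-2*w^2 - 10*w + 58) - 2*w^2 + 7*w + 9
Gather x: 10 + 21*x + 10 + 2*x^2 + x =2*x^2 + 22*x + 20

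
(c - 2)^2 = c^2 - 4*c + 4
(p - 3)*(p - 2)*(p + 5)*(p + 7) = p^4 + 7*p^3 - 19*p^2 - 103*p + 210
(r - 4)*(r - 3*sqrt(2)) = r^2 - 3*sqrt(2)*r - 4*r + 12*sqrt(2)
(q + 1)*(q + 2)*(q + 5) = q^3 + 8*q^2 + 17*q + 10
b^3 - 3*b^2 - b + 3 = (b - 3)*(b - 1)*(b + 1)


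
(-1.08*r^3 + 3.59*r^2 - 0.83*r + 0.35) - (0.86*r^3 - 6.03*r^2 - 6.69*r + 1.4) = -1.94*r^3 + 9.62*r^2 + 5.86*r - 1.05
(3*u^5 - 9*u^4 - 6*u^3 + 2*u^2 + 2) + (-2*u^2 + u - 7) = 3*u^5 - 9*u^4 - 6*u^3 + u - 5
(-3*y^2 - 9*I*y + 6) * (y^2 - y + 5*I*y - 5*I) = -3*y^4 + 3*y^3 - 24*I*y^3 + 51*y^2 + 24*I*y^2 - 51*y + 30*I*y - 30*I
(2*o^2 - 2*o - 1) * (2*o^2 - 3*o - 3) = 4*o^4 - 10*o^3 - 2*o^2 + 9*o + 3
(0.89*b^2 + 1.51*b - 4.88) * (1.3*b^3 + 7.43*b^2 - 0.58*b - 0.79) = 1.157*b^5 + 8.5757*b^4 + 4.3591*b^3 - 37.8373*b^2 + 1.6375*b + 3.8552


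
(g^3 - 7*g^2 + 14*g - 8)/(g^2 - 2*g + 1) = (g^2 - 6*g + 8)/(g - 1)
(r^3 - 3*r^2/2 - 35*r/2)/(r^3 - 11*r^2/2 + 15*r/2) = (2*r^2 - 3*r - 35)/(2*r^2 - 11*r + 15)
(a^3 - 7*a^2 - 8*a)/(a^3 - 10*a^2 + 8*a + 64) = a*(a + 1)/(a^2 - 2*a - 8)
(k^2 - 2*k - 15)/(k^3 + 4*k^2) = (k^2 - 2*k - 15)/(k^2*(k + 4))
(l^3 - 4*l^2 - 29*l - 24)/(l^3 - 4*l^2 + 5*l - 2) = (l^3 - 4*l^2 - 29*l - 24)/(l^3 - 4*l^2 + 5*l - 2)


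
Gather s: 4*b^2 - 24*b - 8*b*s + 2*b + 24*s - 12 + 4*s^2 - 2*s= 4*b^2 - 22*b + 4*s^2 + s*(22 - 8*b) - 12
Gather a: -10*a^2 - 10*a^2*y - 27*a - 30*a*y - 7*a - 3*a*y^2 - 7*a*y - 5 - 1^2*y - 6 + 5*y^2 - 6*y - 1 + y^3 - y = a^2*(-10*y - 10) + a*(-3*y^2 - 37*y - 34) + y^3 + 5*y^2 - 8*y - 12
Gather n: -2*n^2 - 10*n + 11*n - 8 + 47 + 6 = -2*n^2 + n + 45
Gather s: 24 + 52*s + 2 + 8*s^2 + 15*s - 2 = 8*s^2 + 67*s + 24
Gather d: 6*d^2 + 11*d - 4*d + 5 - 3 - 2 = 6*d^2 + 7*d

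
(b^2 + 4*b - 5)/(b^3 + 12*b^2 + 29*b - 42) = (b + 5)/(b^2 + 13*b + 42)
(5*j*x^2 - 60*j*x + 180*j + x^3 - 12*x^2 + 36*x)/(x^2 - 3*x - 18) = (5*j*x - 30*j + x^2 - 6*x)/(x + 3)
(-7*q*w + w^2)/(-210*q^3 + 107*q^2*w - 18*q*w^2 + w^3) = w/(30*q^2 - 11*q*w + w^2)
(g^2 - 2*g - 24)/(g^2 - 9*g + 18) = (g + 4)/(g - 3)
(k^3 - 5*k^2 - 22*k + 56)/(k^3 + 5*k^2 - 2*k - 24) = (k - 7)/(k + 3)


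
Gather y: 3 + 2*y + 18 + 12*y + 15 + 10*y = 24*y + 36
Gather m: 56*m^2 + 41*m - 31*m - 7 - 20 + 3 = 56*m^2 + 10*m - 24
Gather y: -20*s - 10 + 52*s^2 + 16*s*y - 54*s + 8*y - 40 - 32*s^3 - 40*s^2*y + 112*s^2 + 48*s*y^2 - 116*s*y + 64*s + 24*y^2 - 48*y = -32*s^3 + 164*s^2 - 10*s + y^2*(48*s + 24) + y*(-40*s^2 - 100*s - 40) - 50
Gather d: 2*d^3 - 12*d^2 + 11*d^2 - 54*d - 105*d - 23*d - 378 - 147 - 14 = 2*d^3 - d^2 - 182*d - 539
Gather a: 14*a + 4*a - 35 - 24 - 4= 18*a - 63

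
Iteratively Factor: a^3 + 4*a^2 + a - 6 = (a + 3)*(a^2 + a - 2) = (a - 1)*(a + 3)*(a + 2)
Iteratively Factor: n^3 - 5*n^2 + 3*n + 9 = (n - 3)*(n^2 - 2*n - 3) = (n - 3)^2*(n + 1)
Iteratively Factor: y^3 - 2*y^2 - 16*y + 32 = (y + 4)*(y^2 - 6*y + 8) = (y - 4)*(y + 4)*(y - 2)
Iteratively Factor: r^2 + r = (r)*(r + 1)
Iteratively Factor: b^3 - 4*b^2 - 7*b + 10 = (b + 2)*(b^2 - 6*b + 5) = (b - 1)*(b + 2)*(b - 5)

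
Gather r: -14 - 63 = -77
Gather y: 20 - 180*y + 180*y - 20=0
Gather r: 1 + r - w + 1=r - w + 2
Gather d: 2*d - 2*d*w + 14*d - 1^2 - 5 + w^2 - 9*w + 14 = d*(16 - 2*w) + w^2 - 9*w + 8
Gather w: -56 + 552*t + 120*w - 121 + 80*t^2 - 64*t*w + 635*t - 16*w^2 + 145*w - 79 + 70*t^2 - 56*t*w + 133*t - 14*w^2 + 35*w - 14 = 150*t^2 + 1320*t - 30*w^2 + w*(300 - 120*t) - 270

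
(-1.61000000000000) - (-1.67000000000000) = 0.0599999999999998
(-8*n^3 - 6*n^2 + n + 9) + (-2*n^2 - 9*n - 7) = -8*n^3 - 8*n^2 - 8*n + 2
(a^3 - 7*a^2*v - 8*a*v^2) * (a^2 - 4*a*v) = a^5 - 11*a^4*v + 20*a^3*v^2 + 32*a^2*v^3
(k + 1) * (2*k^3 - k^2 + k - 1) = 2*k^4 + k^3 - 1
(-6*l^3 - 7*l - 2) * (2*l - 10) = -12*l^4 + 60*l^3 - 14*l^2 + 66*l + 20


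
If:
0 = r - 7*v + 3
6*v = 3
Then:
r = 1/2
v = 1/2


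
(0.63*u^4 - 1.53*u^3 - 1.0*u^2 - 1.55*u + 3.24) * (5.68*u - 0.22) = 3.5784*u^5 - 8.829*u^4 - 5.3434*u^3 - 8.584*u^2 + 18.7442*u - 0.7128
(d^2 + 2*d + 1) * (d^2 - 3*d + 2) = d^4 - d^3 - 3*d^2 + d + 2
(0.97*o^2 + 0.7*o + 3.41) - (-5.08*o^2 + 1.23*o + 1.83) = 6.05*o^2 - 0.53*o + 1.58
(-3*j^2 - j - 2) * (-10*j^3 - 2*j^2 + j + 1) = 30*j^5 + 16*j^4 + 19*j^3 - 3*j - 2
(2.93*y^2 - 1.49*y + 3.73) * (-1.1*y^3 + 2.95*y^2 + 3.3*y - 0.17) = -3.223*y^5 + 10.2825*y^4 + 1.1705*y^3 + 5.5884*y^2 + 12.5623*y - 0.6341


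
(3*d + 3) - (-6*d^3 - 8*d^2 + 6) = 6*d^3 + 8*d^2 + 3*d - 3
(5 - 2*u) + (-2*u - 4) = 1 - 4*u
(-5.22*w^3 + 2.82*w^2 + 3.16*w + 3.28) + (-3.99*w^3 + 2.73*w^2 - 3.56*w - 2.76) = -9.21*w^3 + 5.55*w^2 - 0.4*w + 0.52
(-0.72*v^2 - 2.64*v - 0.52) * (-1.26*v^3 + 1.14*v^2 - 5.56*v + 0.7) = 0.9072*v^5 + 2.5056*v^4 + 1.6488*v^3 + 13.5816*v^2 + 1.0432*v - 0.364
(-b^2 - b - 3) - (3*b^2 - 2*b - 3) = -4*b^2 + b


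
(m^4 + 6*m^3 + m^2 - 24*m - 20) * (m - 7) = m^5 - m^4 - 41*m^3 - 31*m^2 + 148*m + 140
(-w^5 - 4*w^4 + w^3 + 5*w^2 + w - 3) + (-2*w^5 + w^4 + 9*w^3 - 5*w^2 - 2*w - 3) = -3*w^5 - 3*w^4 + 10*w^3 - w - 6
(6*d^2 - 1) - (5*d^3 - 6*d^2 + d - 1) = -5*d^3 + 12*d^2 - d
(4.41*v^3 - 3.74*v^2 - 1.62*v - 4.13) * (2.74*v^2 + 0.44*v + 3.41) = 12.0834*v^5 - 8.3072*v^4 + 8.9537*v^3 - 24.7824*v^2 - 7.3414*v - 14.0833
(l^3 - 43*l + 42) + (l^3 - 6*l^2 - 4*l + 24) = 2*l^3 - 6*l^2 - 47*l + 66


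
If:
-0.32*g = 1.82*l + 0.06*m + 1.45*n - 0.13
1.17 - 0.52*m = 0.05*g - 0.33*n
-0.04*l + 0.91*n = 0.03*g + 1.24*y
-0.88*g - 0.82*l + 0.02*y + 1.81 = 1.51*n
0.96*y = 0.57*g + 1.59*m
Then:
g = -22.68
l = -14.51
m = 18.73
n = 22.53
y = 17.55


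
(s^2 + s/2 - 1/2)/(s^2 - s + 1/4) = 2*(s + 1)/(2*s - 1)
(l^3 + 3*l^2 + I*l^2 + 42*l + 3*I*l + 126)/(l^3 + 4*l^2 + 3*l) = (l^2 + I*l + 42)/(l*(l + 1))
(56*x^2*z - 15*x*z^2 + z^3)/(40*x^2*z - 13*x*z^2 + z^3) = (7*x - z)/(5*x - z)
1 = 1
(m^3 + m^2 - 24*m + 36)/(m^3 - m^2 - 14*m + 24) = (m + 6)/(m + 4)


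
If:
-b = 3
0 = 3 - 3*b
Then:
No Solution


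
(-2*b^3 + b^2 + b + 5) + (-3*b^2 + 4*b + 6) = -2*b^3 - 2*b^2 + 5*b + 11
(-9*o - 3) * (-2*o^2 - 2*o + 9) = 18*o^3 + 24*o^2 - 75*o - 27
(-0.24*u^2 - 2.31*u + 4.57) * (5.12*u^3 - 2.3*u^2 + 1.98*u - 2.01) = -1.2288*u^5 - 11.2752*u^4 + 28.2362*u^3 - 14.6024*u^2 + 13.6917*u - 9.1857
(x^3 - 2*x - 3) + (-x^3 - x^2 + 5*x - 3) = -x^2 + 3*x - 6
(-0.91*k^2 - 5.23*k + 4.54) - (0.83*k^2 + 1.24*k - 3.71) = -1.74*k^2 - 6.47*k + 8.25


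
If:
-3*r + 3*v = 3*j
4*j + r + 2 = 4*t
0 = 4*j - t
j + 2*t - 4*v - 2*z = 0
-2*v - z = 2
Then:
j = -4/9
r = -22/3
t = -16/9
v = -70/9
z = 122/9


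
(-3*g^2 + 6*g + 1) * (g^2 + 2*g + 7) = -3*g^4 - 8*g^2 + 44*g + 7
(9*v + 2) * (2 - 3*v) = -27*v^2 + 12*v + 4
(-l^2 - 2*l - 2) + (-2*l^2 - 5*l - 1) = -3*l^2 - 7*l - 3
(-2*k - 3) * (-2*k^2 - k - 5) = 4*k^3 + 8*k^2 + 13*k + 15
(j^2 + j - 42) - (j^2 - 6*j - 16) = 7*j - 26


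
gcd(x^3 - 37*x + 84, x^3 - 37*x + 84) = x^3 - 37*x + 84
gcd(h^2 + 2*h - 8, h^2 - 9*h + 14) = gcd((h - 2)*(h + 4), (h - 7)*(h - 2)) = h - 2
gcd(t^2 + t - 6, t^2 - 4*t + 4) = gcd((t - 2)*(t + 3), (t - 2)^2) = t - 2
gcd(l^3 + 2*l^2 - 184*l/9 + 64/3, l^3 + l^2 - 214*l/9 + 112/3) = l^2 + 10*l/3 - 16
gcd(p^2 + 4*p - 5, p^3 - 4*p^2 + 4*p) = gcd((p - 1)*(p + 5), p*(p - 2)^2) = 1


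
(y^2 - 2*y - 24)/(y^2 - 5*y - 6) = (y + 4)/(y + 1)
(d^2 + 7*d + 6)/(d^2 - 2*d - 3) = (d + 6)/(d - 3)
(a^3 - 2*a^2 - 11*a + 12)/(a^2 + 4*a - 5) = (a^2 - a - 12)/(a + 5)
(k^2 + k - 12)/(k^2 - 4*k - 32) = (k - 3)/(k - 8)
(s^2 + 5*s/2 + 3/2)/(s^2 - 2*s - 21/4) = 2*(s + 1)/(2*s - 7)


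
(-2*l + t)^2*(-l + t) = -4*l^3 + 8*l^2*t - 5*l*t^2 + t^3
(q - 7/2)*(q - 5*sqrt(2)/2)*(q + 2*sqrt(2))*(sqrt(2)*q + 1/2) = sqrt(2)*q^4 - 7*sqrt(2)*q^3/2 - q^3/2 - 41*sqrt(2)*q^2/4 + 7*q^2/4 - 5*q + 287*sqrt(2)*q/8 + 35/2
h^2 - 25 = (h - 5)*(h + 5)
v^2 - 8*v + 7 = (v - 7)*(v - 1)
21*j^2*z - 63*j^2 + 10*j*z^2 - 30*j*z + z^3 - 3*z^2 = (3*j + z)*(7*j + z)*(z - 3)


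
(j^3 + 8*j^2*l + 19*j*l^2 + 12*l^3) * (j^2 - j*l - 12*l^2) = j^5 + 7*j^4*l - j^3*l^2 - 103*j^2*l^3 - 240*j*l^4 - 144*l^5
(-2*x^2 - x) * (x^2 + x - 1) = -2*x^4 - 3*x^3 + x^2 + x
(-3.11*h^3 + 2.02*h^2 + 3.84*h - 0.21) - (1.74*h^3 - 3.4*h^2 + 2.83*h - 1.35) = -4.85*h^3 + 5.42*h^2 + 1.01*h + 1.14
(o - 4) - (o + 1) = -5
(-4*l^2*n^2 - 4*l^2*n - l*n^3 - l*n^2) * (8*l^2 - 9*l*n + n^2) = -32*l^4*n^2 - 32*l^4*n + 28*l^3*n^3 + 28*l^3*n^2 + 5*l^2*n^4 + 5*l^2*n^3 - l*n^5 - l*n^4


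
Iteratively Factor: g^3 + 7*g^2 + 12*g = (g)*(g^2 + 7*g + 12) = g*(g + 4)*(g + 3)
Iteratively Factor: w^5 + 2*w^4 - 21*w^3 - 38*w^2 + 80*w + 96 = (w + 3)*(w^4 - w^3 - 18*w^2 + 16*w + 32) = (w + 3)*(w + 4)*(w^3 - 5*w^2 + 2*w + 8) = (w + 1)*(w + 3)*(w + 4)*(w^2 - 6*w + 8) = (w - 2)*(w + 1)*(w + 3)*(w + 4)*(w - 4)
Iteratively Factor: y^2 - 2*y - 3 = (y + 1)*(y - 3)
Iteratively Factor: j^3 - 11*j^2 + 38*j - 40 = (j - 5)*(j^2 - 6*j + 8) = (j - 5)*(j - 2)*(j - 4)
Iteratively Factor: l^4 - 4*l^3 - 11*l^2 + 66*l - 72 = (l - 3)*(l^3 - l^2 - 14*l + 24) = (l - 3)*(l - 2)*(l^2 + l - 12) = (l - 3)^2*(l - 2)*(l + 4)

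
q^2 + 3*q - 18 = (q - 3)*(q + 6)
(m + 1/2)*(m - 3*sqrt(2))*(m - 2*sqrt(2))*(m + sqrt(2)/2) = m^4 - 9*sqrt(2)*m^3/2 + m^3/2 - 9*sqrt(2)*m^2/4 + 7*m^2 + 7*m/2 + 6*sqrt(2)*m + 3*sqrt(2)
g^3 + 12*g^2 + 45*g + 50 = (g + 2)*(g + 5)^2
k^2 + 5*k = k*(k + 5)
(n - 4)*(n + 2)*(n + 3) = n^3 + n^2 - 14*n - 24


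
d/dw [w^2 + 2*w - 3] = 2*w + 2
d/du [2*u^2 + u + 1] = 4*u + 1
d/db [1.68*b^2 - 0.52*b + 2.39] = 3.36*b - 0.52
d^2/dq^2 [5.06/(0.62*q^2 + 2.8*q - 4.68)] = (-3.890128*q^2 - 17.56832*q + 5.06*(1.24*q + 2.8)*(2.48*q + 5.6) + 29.364192)/(0.62*q^2 + 2.8*q - 4.68)^3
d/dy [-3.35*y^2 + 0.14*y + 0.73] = 0.14 - 6.7*y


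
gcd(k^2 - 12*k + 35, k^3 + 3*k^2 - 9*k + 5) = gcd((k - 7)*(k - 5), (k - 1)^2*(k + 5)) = 1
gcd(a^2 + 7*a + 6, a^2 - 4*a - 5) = a + 1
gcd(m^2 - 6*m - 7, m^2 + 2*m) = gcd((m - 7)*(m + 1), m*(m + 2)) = 1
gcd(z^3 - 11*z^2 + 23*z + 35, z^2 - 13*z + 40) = z - 5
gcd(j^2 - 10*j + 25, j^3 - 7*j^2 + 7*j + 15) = j - 5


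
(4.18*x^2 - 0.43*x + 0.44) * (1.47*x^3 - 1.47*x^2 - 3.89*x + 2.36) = 6.1446*x^5 - 6.7767*x^4 - 14.9813*x^3 + 10.8907*x^2 - 2.7264*x + 1.0384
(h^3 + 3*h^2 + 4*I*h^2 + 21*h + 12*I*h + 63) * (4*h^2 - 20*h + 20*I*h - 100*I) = 4*h^5 - 8*h^4 + 36*I*h^4 - 56*h^3 - 72*I*h^3 - 8*h^2 - 120*I*h^2 - 60*h - 840*I*h - 6300*I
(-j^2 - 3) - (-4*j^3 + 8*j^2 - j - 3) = 4*j^3 - 9*j^2 + j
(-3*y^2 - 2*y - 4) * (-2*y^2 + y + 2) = 6*y^4 + y^3 - 8*y - 8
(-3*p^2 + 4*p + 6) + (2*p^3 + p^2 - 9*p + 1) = 2*p^3 - 2*p^2 - 5*p + 7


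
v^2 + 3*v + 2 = (v + 1)*(v + 2)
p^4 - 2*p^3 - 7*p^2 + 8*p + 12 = (p - 3)*(p - 2)*(p + 1)*(p + 2)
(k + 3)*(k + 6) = k^2 + 9*k + 18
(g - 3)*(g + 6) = g^2 + 3*g - 18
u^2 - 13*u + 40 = (u - 8)*(u - 5)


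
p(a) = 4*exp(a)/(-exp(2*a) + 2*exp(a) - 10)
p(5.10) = -0.02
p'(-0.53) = -0.27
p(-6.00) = 0.00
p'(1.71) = 0.52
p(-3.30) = -0.01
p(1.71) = -0.75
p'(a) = 4*(2*exp(2*a) - 2*exp(a))*exp(a)/(-exp(2*a) + 2*exp(a) - 10)^2 + 4*exp(a)/(-exp(2*a) + 2*exp(a) - 10)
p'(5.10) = 0.02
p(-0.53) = -0.26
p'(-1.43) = -0.10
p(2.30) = -0.45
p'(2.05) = 0.52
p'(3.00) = 0.23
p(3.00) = -0.22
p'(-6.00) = 0.00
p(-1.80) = -0.07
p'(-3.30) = -0.01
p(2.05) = -0.57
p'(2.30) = 0.45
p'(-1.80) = -0.07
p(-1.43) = -0.10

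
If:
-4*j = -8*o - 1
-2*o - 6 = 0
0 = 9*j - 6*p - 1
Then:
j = -23/4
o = -3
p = -211/24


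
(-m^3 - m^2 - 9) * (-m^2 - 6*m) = m^5 + 7*m^4 + 6*m^3 + 9*m^2 + 54*m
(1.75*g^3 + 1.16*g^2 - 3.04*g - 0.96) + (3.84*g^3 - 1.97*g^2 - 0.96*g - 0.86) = 5.59*g^3 - 0.81*g^2 - 4.0*g - 1.82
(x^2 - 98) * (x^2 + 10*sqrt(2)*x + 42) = x^4 + 10*sqrt(2)*x^3 - 56*x^2 - 980*sqrt(2)*x - 4116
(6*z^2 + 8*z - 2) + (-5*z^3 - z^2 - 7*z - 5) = -5*z^3 + 5*z^2 + z - 7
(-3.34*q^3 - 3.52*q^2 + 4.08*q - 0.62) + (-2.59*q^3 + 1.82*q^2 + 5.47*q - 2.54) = -5.93*q^3 - 1.7*q^2 + 9.55*q - 3.16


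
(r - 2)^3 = r^3 - 6*r^2 + 12*r - 8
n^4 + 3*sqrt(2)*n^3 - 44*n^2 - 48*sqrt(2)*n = n*(n - 4*sqrt(2))*(n + sqrt(2))*(n + 6*sqrt(2))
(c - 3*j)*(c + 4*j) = c^2 + c*j - 12*j^2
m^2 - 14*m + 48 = (m - 8)*(m - 6)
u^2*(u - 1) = u^3 - u^2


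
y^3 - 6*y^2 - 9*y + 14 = (y - 7)*(y - 1)*(y + 2)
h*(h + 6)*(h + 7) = h^3 + 13*h^2 + 42*h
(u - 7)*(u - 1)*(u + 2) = u^3 - 6*u^2 - 9*u + 14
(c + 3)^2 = c^2 + 6*c + 9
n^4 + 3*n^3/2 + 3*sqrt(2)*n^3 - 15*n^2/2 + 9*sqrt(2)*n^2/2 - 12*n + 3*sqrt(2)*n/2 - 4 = (n + 1/2)*(n + 1)*(n - sqrt(2))*(n + 4*sqrt(2))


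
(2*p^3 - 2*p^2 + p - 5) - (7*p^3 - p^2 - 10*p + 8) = -5*p^3 - p^2 + 11*p - 13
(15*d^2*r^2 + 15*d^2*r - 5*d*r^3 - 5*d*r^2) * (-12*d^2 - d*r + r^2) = -180*d^4*r^2 - 180*d^4*r + 45*d^3*r^3 + 45*d^3*r^2 + 20*d^2*r^4 + 20*d^2*r^3 - 5*d*r^5 - 5*d*r^4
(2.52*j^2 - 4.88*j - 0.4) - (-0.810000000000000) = 2.52*j^2 - 4.88*j + 0.41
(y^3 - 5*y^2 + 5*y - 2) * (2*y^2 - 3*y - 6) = 2*y^5 - 13*y^4 + 19*y^3 + 11*y^2 - 24*y + 12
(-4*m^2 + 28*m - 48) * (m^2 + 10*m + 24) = -4*m^4 - 12*m^3 + 136*m^2 + 192*m - 1152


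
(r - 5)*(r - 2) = r^2 - 7*r + 10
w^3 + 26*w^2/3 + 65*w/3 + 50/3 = (w + 5/3)*(w + 2)*(w + 5)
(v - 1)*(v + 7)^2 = v^3 + 13*v^2 + 35*v - 49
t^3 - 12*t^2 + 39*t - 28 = (t - 7)*(t - 4)*(t - 1)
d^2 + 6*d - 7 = (d - 1)*(d + 7)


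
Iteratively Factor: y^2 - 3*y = (y)*(y - 3)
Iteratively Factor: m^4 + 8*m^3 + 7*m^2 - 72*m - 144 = (m + 4)*(m^3 + 4*m^2 - 9*m - 36) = (m + 3)*(m + 4)*(m^2 + m - 12) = (m + 3)*(m + 4)^2*(m - 3)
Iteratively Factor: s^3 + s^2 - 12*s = (s)*(s^2 + s - 12) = s*(s - 3)*(s + 4)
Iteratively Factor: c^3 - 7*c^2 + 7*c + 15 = (c - 5)*(c^2 - 2*c - 3) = (c - 5)*(c + 1)*(c - 3)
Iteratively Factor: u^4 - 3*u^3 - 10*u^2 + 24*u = (u + 3)*(u^3 - 6*u^2 + 8*u) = u*(u + 3)*(u^2 - 6*u + 8) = u*(u - 4)*(u + 3)*(u - 2)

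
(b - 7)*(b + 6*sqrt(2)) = b^2 - 7*b + 6*sqrt(2)*b - 42*sqrt(2)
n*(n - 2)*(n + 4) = n^3 + 2*n^2 - 8*n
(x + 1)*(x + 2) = x^2 + 3*x + 2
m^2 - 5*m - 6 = (m - 6)*(m + 1)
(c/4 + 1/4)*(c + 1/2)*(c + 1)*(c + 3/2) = c^4/4 + c^3 + 23*c^2/16 + 7*c/8 + 3/16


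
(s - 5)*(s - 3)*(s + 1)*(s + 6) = s^4 - s^3 - 35*s^2 + 57*s + 90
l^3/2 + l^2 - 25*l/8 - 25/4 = (l/2 + 1)*(l - 5/2)*(l + 5/2)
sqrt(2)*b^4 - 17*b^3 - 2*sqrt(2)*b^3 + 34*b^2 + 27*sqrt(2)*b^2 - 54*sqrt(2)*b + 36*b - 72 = (b - 2)*(b - 6*sqrt(2))*(b - 3*sqrt(2))*(sqrt(2)*b + 1)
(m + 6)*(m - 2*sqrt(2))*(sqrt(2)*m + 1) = sqrt(2)*m^3 - 3*m^2 + 6*sqrt(2)*m^2 - 18*m - 2*sqrt(2)*m - 12*sqrt(2)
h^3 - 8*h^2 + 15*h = h*(h - 5)*(h - 3)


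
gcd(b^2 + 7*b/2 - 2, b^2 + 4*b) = b + 4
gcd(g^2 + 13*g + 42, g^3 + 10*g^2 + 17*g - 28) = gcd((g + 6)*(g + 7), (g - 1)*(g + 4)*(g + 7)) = g + 7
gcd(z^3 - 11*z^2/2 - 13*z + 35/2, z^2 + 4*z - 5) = z - 1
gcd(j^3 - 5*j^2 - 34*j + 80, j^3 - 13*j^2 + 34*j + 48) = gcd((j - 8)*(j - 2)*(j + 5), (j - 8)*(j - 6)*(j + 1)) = j - 8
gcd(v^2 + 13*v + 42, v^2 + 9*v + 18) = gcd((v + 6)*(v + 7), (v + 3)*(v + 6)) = v + 6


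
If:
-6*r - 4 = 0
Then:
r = -2/3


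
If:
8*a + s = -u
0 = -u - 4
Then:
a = 1/2 - s/8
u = -4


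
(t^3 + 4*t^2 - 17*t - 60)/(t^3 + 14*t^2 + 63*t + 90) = (t - 4)/(t + 6)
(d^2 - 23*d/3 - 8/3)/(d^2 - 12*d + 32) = (d + 1/3)/(d - 4)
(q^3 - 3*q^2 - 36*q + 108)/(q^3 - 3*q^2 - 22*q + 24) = (q^2 + 3*q - 18)/(q^2 + 3*q - 4)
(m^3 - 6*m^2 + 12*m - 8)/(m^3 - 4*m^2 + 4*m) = (m - 2)/m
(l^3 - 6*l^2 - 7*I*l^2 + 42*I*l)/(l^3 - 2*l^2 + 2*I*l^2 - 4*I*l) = (l^2 - l*(6 + 7*I) + 42*I)/(l^2 + 2*l*(-1 + I) - 4*I)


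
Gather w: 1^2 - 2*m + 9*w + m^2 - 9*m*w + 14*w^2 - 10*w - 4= m^2 - 2*m + 14*w^2 + w*(-9*m - 1) - 3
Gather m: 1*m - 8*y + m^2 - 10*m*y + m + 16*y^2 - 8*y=m^2 + m*(2 - 10*y) + 16*y^2 - 16*y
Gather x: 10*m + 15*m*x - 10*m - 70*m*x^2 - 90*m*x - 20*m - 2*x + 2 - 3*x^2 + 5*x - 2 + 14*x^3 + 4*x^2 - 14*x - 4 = -20*m + 14*x^3 + x^2*(1 - 70*m) + x*(-75*m - 11) - 4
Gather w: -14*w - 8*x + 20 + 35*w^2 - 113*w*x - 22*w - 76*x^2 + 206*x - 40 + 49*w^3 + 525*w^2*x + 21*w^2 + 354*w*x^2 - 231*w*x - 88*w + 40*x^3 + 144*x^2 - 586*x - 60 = 49*w^3 + w^2*(525*x + 56) + w*(354*x^2 - 344*x - 124) + 40*x^3 + 68*x^2 - 388*x - 80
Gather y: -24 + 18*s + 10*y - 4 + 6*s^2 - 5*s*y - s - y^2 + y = 6*s^2 + 17*s - y^2 + y*(11 - 5*s) - 28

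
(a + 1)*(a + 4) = a^2 + 5*a + 4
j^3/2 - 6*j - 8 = (j/2 + 1)*(j - 4)*(j + 2)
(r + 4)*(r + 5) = r^2 + 9*r + 20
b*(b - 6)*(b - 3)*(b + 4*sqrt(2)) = b^4 - 9*b^3 + 4*sqrt(2)*b^3 - 36*sqrt(2)*b^2 + 18*b^2 + 72*sqrt(2)*b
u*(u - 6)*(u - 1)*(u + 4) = u^4 - 3*u^3 - 22*u^2 + 24*u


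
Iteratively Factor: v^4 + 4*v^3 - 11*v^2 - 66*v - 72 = (v + 3)*(v^3 + v^2 - 14*v - 24) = (v + 2)*(v + 3)*(v^2 - v - 12) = (v + 2)*(v + 3)^2*(v - 4)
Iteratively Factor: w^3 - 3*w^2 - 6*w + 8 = (w - 1)*(w^2 - 2*w - 8) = (w - 1)*(w + 2)*(w - 4)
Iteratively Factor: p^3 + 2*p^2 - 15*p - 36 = (p + 3)*(p^2 - p - 12) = (p + 3)^2*(p - 4)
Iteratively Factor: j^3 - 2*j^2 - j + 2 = (j - 1)*(j^2 - j - 2) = (j - 1)*(j + 1)*(j - 2)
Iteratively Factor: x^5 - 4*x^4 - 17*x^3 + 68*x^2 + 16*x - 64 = (x + 1)*(x^4 - 5*x^3 - 12*x^2 + 80*x - 64) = (x - 4)*(x + 1)*(x^3 - x^2 - 16*x + 16) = (x - 4)*(x - 1)*(x + 1)*(x^2 - 16) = (x - 4)*(x - 1)*(x + 1)*(x + 4)*(x - 4)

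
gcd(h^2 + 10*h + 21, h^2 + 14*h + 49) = h + 7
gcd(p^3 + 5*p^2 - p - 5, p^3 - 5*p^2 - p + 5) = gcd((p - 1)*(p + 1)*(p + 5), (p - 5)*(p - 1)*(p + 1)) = p^2 - 1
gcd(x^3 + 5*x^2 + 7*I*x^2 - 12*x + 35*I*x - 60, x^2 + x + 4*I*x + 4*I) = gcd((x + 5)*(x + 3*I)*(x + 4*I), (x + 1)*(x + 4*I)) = x + 4*I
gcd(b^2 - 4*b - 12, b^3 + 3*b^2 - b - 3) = 1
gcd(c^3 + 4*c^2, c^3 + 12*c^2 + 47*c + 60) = c + 4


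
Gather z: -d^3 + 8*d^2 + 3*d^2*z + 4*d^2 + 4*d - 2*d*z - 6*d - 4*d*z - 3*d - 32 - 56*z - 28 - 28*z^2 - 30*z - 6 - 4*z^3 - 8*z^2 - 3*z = -d^3 + 12*d^2 - 5*d - 4*z^3 - 36*z^2 + z*(3*d^2 - 6*d - 89) - 66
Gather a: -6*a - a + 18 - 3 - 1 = 14 - 7*a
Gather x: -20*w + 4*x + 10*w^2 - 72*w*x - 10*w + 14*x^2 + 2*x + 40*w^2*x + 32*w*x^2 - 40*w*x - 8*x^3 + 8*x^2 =10*w^2 - 30*w - 8*x^3 + x^2*(32*w + 22) + x*(40*w^2 - 112*w + 6)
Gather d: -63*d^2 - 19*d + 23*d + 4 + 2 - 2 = -63*d^2 + 4*d + 4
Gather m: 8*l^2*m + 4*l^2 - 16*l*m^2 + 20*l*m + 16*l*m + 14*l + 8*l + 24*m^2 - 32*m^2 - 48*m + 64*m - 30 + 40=4*l^2 + 22*l + m^2*(-16*l - 8) + m*(8*l^2 + 36*l + 16) + 10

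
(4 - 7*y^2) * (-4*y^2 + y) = 28*y^4 - 7*y^3 - 16*y^2 + 4*y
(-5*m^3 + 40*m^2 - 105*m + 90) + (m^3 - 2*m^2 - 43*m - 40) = -4*m^3 + 38*m^2 - 148*m + 50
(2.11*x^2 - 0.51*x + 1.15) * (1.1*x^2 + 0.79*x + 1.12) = 2.321*x^4 + 1.1059*x^3 + 3.2253*x^2 + 0.3373*x + 1.288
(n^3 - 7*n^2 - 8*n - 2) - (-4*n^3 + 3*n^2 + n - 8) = 5*n^3 - 10*n^2 - 9*n + 6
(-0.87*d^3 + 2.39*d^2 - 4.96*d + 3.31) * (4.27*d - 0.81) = -3.7149*d^4 + 10.91*d^3 - 23.1151*d^2 + 18.1513*d - 2.6811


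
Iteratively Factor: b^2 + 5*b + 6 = (b + 2)*(b + 3)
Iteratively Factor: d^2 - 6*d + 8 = (d - 2)*(d - 4)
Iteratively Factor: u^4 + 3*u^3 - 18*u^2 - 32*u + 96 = (u - 2)*(u^3 + 5*u^2 - 8*u - 48) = (u - 2)*(u + 4)*(u^2 + u - 12) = (u - 3)*(u - 2)*(u + 4)*(u + 4)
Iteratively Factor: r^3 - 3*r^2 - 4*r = (r + 1)*(r^2 - 4*r) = r*(r + 1)*(r - 4)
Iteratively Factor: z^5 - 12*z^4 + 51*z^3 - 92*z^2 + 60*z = (z - 3)*(z^4 - 9*z^3 + 24*z^2 - 20*z) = (z - 3)*(z - 2)*(z^3 - 7*z^2 + 10*z) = (z - 3)*(z - 2)^2*(z^2 - 5*z) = z*(z - 3)*(z - 2)^2*(z - 5)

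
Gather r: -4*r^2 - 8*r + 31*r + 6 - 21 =-4*r^2 + 23*r - 15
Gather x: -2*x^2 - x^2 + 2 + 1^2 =3 - 3*x^2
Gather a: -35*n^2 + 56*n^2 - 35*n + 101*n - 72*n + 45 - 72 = 21*n^2 - 6*n - 27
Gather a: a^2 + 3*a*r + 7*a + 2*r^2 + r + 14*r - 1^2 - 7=a^2 + a*(3*r + 7) + 2*r^2 + 15*r - 8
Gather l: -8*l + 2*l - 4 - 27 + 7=-6*l - 24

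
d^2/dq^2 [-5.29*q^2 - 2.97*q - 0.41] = -10.5800000000000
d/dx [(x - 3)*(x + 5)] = 2*x + 2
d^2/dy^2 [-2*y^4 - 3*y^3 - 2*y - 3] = 6*y*(-4*y - 3)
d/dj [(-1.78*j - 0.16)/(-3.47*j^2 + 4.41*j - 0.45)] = (-6.1766*j^2 - 1.1104*j + 1.5066)/(12.0409*j^4 - 30.6054*j^3 + 22.5711*j^2 - 3.969*j + 0.2025)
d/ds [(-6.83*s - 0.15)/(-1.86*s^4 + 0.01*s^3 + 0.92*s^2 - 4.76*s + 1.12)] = (-38.1114*s^4 - 0.9794*s^3 + 6.2881*s^2 + 0.276000000000003*s - 8.3636)/(3.4596*s^8 - 0.0372*s^7 - 3.4223*s^6 + 17.7256*s^5 - 3.4152*s^4 - 8.736*s^3 + 24.7184*s^2 - 10.6624*s + 1.2544)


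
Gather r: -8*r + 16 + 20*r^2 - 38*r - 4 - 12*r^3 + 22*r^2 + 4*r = -12*r^3 + 42*r^2 - 42*r + 12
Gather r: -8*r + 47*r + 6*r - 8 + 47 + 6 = 45*r + 45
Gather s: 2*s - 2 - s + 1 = s - 1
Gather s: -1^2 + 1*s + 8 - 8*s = 7 - 7*s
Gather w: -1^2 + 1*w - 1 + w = 2*w - 2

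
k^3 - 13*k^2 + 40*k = k*(k - 8)*(k - 5)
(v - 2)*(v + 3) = v^2 + v - 6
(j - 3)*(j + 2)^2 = j^3 + j^2 - 8*j - 12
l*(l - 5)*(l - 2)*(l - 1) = l^4 - 8*l^3 + 17*l^2 - 10*l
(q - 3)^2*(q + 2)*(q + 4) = q^4 - 19*q^2 + 6*q + 72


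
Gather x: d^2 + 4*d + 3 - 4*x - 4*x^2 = d^2 + 4*d - 4*x^2 - 4*x + 3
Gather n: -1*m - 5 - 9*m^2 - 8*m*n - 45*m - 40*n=-9*m^2 - 46*m + n*(-8*m - 40) - 5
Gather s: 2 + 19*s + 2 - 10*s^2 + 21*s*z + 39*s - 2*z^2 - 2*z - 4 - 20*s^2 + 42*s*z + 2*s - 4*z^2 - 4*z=-30*s^2 + s*(63*z + 60) - 6*z^2 - 6*z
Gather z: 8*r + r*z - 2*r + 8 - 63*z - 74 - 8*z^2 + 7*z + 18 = 6*r - 8*z^2 + z*(r - 56) - 48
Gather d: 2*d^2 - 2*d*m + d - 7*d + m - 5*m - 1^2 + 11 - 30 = 2*d^2 + d*(-2*m - 6) - 4*m - 20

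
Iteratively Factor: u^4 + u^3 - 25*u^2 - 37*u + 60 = (u - 5)*(u^3 + 6*u^2 + 5*u - 12) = (u - 5)*(u - 1)*(u^2 + 7*u + 12) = (u - 5)*(u - 1)*(u + 3)*(u + 4)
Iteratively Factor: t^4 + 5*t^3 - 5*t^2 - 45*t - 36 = (t + 4)*(t^3 + t^2 - 9*t - 9) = (t + 1)*(t + 4)*(t^2 - 9) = (t + 1)*(t + 3)*(t + 4)*(t - 3)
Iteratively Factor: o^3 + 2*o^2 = (o + 2)*(o^2) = o*(o + 2)*(o)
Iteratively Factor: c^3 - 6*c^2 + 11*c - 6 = (c - 2)*(c^2 - 4*c + 3) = (c - 3)*(c - 2)*(c - 1)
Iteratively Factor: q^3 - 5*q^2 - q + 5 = (q - 1)*(q^2 - 4*q - 5) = (q - 1)*(q + 1)*(q - 5)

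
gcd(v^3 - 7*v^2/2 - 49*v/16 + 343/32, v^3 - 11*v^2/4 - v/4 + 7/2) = v - 7/4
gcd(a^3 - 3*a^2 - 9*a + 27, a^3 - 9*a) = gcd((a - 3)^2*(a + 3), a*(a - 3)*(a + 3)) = a^2 - 9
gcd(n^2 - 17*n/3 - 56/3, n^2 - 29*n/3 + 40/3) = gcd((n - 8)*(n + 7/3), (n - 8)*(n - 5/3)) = n - 8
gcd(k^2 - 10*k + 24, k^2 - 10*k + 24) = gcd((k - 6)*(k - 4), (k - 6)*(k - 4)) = k^2 - 10*k + 24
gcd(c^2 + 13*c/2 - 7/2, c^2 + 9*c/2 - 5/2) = c - 1/2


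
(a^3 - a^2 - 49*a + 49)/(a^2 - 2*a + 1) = (a^2 - 49)/(a - 1)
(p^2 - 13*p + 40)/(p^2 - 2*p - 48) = (p - 5)/(p + 6)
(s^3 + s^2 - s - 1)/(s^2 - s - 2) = (s^2 - 1)/(s - 2)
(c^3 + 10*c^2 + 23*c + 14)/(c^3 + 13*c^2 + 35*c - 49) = (c^2 + 3*c + 2)/(c^2 + 6*c - 7)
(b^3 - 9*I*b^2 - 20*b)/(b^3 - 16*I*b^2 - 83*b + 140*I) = b/(b - 7*I)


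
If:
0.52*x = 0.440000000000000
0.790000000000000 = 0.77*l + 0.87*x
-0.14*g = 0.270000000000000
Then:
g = -1.93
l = 0.07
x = 0.85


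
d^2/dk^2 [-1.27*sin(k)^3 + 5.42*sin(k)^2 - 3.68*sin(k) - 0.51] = 4.6325*sin(k) - 2.8575*sin(3*k) + 10.84*cos(2*k)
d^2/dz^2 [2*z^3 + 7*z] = 12*z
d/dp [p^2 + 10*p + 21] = 2*p + 10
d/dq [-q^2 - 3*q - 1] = -2*q - 3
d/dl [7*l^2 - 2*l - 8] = 14*l - 2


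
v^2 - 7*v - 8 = (v - 8)*(v + 1)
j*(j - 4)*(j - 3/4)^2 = j^4 - 11*j^3/2 + 105*j^2/16 - 9*j/4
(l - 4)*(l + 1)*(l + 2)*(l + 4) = l^4 + 3*l^3 - 14*l^2 - 48*l - 32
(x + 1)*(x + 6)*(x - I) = x^3 + 7*x^2 - I*x^2 + 6*x - 7*I*x - 6*I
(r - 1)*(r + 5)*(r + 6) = r^3 + 10*r^2 + 19*r - 30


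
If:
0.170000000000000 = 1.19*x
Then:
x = 0.14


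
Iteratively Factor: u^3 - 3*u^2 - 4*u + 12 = (u - 2)*(u^2 - u - 6) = (u - 3)*(u - 2)*(u + 2)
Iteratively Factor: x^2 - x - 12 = (x - 4)*(x + 3)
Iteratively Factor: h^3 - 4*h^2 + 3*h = (h)*(h^2 - 4*h + 3) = h*(h - 1)*(h - 3)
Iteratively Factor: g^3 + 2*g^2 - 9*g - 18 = (g + 2)*(g^2 - 9) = (g + 2)*(g + 3)*(g - 3)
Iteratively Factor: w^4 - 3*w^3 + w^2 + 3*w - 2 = (w + 1)*(w^3 - 4*w^2 + 5*w - 2) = (w - 1)*(w + 1)*(w^2 - 3*w + 2) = (w - 1)^2*(w + 1)*(w - 2)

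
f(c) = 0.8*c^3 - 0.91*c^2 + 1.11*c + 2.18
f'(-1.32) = 7.69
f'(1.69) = 4.89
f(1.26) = 3.73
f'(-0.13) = 1.39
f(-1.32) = -2.71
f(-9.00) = -664.72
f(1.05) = 3.27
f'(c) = 2.4*c^2 - 1.82*c + 1.11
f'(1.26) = 2.63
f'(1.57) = 4.17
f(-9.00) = -664.72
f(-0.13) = 2.02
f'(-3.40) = 35.04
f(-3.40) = -43.56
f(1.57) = 4.78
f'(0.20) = 0.84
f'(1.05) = 1.84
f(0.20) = 2.37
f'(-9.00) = 211.89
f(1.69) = 5.32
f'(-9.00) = 211.89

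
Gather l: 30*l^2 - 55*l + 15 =30*l^2 - 55*l + 15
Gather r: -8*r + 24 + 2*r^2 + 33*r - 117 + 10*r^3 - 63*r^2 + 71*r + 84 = 10*r^3 - 61*r^2 + 96*r - 9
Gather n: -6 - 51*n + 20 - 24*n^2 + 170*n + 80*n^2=56*n^2 + 119*n + 14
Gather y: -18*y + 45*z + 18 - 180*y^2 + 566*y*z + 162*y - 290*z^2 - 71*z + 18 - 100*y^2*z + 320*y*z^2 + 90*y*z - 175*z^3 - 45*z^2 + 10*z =y^2*(-100*z - 180) + y*(320*z^2 + 656*z + 144) - 175*z^3 - 335*z^2 - 16*z + 36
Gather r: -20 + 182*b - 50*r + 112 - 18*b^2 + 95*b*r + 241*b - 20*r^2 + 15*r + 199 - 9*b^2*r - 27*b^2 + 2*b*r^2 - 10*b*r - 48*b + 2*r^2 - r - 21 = -45*b^2 + 375*b + r^2*(2*b - 18) + r*(-9*b^2 + 85*b - 36) + 270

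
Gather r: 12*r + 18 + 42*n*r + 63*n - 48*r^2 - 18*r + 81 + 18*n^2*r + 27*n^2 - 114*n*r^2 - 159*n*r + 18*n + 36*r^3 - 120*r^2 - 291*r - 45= 27*n^2 + 81*n + 36*r^3 + r^2*(-114*n - 168) + r*(18*n^2 - 117*n - 297) + 54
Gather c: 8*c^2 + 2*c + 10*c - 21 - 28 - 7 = 8*c^2 + 12*c - 56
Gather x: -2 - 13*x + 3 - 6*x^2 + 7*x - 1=-6*x^2 - 6*x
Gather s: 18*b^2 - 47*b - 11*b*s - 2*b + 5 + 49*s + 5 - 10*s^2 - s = 18*b^2 - 49*b - 10*s^2 + s*(48 - 11*b) + 10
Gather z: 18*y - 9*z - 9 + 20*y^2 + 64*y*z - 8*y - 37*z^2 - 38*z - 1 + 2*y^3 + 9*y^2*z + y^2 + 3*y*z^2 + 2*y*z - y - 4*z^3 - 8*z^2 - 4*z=2*y^3 + 21*y^2 + 9*y - 4*z^3 + z^2*(3*y - 45) + z*(9*y^2 + 66*y - 51) - 10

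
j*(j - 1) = j^2 - j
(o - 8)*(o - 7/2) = o^2 - 23*o/2 + 28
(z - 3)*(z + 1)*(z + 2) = z^3 - 7*z - 6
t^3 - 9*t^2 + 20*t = t*(t - 5)*(t - 4)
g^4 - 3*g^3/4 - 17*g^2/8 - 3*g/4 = g*(g - 2)*(g + 1/2)*(g + 3/4)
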